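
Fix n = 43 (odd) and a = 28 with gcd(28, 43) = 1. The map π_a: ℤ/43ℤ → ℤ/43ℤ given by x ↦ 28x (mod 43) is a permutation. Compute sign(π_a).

Orbit of 39 under x↦28x: [39, 17, 3, 41, 30, 23, 42]… (length divides ord_43(28)).
π_28 has 2 disjoint cycles with lengths [42, 1] on {0,…,42}.
2 cycles on 43: each ℓ→(−1)^(ℓ−1), product (−1)^41 = -1.
Check: (28/43) = -1 by Zolotarev.

-1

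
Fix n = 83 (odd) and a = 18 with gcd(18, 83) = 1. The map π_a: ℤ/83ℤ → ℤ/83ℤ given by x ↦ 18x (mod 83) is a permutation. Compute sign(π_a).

Orbit of 2 under x↦18x: [2, 36, 67, 44, 45, 63, 55]… (length divides ord_83(18)).
Cycle lengths of π_18 on ℤ/83ℤ: [82, 1]; 2 cycles in total.
sign(π) = (−1)^{n − #cycles} = (−1)^{83−2} = (−1)^81 = -1.
Check: (18/83) = -1 by Zolotarev.

-1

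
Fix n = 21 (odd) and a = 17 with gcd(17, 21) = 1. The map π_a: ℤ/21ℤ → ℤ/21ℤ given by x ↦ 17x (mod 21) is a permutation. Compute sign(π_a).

Orbit of 5 under x↦17x: [5, 1, 17, 16, 20, 4]… (length divides ord_21(17)).
Cycle type of π: 6×3 + 2 + 1; total 5 cycles.
21 − 5 = 16 transpositions; sign(π) = (−1)^16 = +1.
Zolotarev: (17|21) = +1, matching the cycle-count sign.

+1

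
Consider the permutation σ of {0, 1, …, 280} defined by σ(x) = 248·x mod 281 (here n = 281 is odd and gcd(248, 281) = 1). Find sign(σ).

+1

Orbit of 45 under x↦248x: [45, 201, 111, 271, 49, 69, 252]… (length divides ord_281(248)).
Cycle lengths of π_248 on ℤ/281ℤ: [140, 140, 1]; 3 cycles in total.
281 − 3 = 278 transpositions; sign(π) = (−1)^278 = +1.
Via Zolotarev, sign(π_{248}) = (248|281) = +1.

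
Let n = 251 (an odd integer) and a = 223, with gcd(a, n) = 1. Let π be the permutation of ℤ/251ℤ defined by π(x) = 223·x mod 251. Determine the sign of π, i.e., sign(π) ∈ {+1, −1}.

Orbit of 42 under x↦223x: [42, 79, 47, 190, 202, 117, 238]… (length divides ord_251(223)).
Cycle lengths of π_223 on ℤ/251ℤ: [250, 1]; 2 cycles in total.
n − c = 251 − 2 = 249; sign = (−1)^249 = -1.

-1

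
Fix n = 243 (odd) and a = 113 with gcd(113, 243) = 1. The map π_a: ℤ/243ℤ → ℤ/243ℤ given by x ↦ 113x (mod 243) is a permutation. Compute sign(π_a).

-1

Start at x=2: 2 → 226 → 23 → 169 → 143 → 121 → 65 → … (one orbit).
Decompose π into cycles: lengths [162, 54, 18, 6, 2, 1] (6 cycles, including the fixed point 0).
Σ(ℓ_i−1) = 243−6 = 237; sign = (−1)^237 = -1.
Check: (113/243) = -1 by Zolotarev.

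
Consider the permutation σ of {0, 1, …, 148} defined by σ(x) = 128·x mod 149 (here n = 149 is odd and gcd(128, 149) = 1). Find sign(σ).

Start at x=74: 74 → 85 → 3 → 86 → 131 → 80 → 108 → … (one orbit).
Cycle type of π: 148 + 1; total 2 cycles.
Σ(ℓ_i−1) = 149−2 = 147; sign = (−1)^147 = -1.
Check: (128/149) = -1 by Zolotarev.

-1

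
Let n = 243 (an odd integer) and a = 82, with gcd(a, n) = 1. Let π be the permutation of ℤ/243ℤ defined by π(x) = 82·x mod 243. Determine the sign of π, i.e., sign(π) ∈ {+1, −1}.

Orbit of 1 under x↦82x: [1, 82, 163]… (length divides ord_243(82)).
π_82 has 135 disjoint cycles with lengths [3, 3, 3, 3, 3, 3, 3, 3, 3, 3, 3, 3, 3, 3, 3, 3, 3, 3, 3, 3, 3, 3, 3, 3, 3, 3, 3, 3, 3, 3, 3, 3, 3, 3, 3, 3, 3, 3, 3, 3, 3, 3, 3, 3, 3, 3, 3, 3, 3, 3, 3, 3, 3, 3, 1, 1, 1, 1, 1, 1, 1, 1, 1, 1, 1, 1, 1, 1, 1, 1, 1, 1, 1, 1, 1, 1, 1, 1, 1, 1, 1, 1, 1, 1, 1, 1, 1, 1, 1, 1, 1, 1, 1, 1, 1, 1, 1, 1, 1, 1, 1, 1, 1, 1, 1, 1, 1, 1, 1, 1, 1, 1, 1, 1, 1, 1, 1, 1, 1, 1, 1, 1, 1, 1, 1, 1, 1, 1, 1, 1, 1, 1, 1, 1, 1] on {0,…,242}.
n − c = 243 − 135 = 108; sign = (−1)^108 = +1.
The Jacobi symbol (82|243) = +1 (Zolotarev) agrees.

+1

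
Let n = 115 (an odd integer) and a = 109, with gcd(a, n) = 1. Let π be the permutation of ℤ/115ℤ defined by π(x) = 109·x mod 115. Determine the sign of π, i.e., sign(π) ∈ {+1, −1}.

-1

Orbit of 31 under x↦109x: [31, 44, 81, 89, 41, 99, 96]… (length divides ord_115(109)).
Cycle type of π: 22×5 + 2×2 + 1; total 8 cycles.
sign(π) = (−1)^{n − #cycles} = (−1)^{115−8} = (−1)^107 = -1.
Check: (109/115) = -1 by Zolotarev.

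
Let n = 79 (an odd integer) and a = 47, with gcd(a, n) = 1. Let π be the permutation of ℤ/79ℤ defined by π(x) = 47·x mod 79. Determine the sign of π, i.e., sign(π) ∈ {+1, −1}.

Orbit of 37 under x↦47x: [37, 1, 47, 76, 17, 9, 28]… (length divides ord_79(47)).
Cycle type of π: 78 + 1; total 2 cycles.
sign(π) = (−1)^{n − #cycles} = (−1)^{79−2} = (−1)^77 = -1.

-1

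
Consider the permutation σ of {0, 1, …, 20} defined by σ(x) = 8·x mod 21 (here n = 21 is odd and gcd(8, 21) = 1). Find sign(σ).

Trace 1: π^k(1) = [1, 8] for k=0..1.
The orbit structure of x ↦ 8x mod 21: 14 orbits of sizes [2, 2, 2, 2, 2, 2, 2, 1, 1, 1, 1, 1, 1, 1].
14 cycles on 21: each ℓ→(−1)^(ℓ−1), product (−1)^7 = -1.
Zolotarev: (8|21) = -1, matching the cycle-count sign.

-1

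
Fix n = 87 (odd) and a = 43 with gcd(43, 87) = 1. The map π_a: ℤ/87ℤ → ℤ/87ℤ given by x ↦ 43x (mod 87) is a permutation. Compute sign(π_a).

-1

Orbit of 46 under x↦43x: [46, 64, 55, 16, 79, 4, 85]… (length divides ord_87(43)).
Cycle lengths of π_43 on ℤ/87ℤ: [28, 28, 28, 1, 1, 1]; 6 cycles in total.
n − c = 87 − 6 = 81; sign = (−1)^81 = -1.
Zolotarev: (43|87) = -1, matching the cycle-count sign.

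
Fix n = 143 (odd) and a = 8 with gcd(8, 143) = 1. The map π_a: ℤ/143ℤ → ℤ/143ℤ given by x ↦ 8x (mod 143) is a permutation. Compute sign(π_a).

+1

Trace 14: π^k(14) = [14, 112, 38, 18, 1, 8, 64] for k=0..6.
11 cycles of lengths [20, 20, 20, 20, 20, 20, 10, 4, 4, 4, 1].
With 11 cycles on 143 points, sign = (−1)^{143−11} = +1.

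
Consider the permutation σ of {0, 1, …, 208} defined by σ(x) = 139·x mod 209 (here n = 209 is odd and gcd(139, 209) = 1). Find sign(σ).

Start at x=130: 130 → 96 → 177 → 150 → 159 → 156 → 157 → … (one orbit).
6 cycles of lengths [90, 90, 10, 9, 9, 1].
sign(π) = (−1)^{n − #cycles} = (−1)^{209−6} = (−1)^203 = -1.
(139|209)_J = -1 (Zolotarev's lemma cross-check).

-1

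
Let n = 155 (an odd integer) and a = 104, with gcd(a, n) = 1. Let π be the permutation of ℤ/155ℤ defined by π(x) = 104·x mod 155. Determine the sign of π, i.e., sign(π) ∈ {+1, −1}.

-1

Trace 84: π^k(84) = [84, 56, 89, 111, 74, 101, 119] for k=0..6.
Decompose π into cycles: lengths [30, 30, 30, 30, 30, 2, 2, 1] (8 cycles, including the fixed point 0).
Σ(ℓ_i−1) = 155−8 = 147; sign = (−1)^147 = -1.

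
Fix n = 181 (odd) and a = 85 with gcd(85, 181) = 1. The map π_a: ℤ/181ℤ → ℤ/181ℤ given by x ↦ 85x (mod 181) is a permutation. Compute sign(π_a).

Start at x=38: 38 → 153 → 154 → 58 → 43 → 35 → 79 → … (one orbit).
The orbit structure of x ↦ 85x mod 181: 2 orbits of sizes [180, 1].
181 − 2 = 179 transpositions; sign(π) = (−1)^179 = -1.

-1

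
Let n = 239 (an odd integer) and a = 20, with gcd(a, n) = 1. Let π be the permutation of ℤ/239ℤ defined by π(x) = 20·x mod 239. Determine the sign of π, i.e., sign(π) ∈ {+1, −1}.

+1

Orbit of 83 under x↦20x: [83, 226, 218, 58, 204, 17, 101]… (length divides ord_239(20)).
Decompose π into cycles: lengths [119, 119, 1] (3 cycles, including the fixed point 0).
239 − 3 = 236 transpositions; sign(π) = (−1)^236 = +1.
(20|239)_J = +1 (Zolotarev's lemma cross-check).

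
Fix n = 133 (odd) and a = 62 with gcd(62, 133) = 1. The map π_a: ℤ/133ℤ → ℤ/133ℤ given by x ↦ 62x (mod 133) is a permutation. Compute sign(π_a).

Trace 120: π^k(120) = [120, 125, 36, 104, 64, 111, 99] for k=0..6.
π_62 has 12 disjoint cycles with lengths [18, 18, 18, 18, 18, 18, 9, 9, 2, 2, 2, 1] on {0,…,132}.
12 cycles on 133: each ℓ→(−1)^(ℓ−1), product (−1)^121 = -1.
Via Zolotarev, sign(π_{62}) = (62|133) = -1.

-1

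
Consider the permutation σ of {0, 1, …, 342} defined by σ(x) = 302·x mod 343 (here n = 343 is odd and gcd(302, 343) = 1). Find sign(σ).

+1

Start at x=225: 225 → 36 → 239 → 148 → 106 → 113 → 169 → … (one orbit).
Cycle lengths of π_302 on ℤ/343ℤ: [49, 49, 49, 49, 49, 49, 7, 7, 7, 7, 7, 7, 1, 1, 1, 1, 1, 1, 1]; 19 cycles in total.
19 cycles on 343: each ℓ→(−1)^(ℓ−1), product (−1)^324 = +1.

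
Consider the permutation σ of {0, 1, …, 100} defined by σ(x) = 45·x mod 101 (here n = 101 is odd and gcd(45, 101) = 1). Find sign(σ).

Trace 64: π^k(64) = [64, 52, 17, 58, 85, 88, 21] for k=0..6.
Cycle lengths of π_45 on ℤ/101ℤ: [50, 50, 1]; 3 cycles in total.
With 3 cycles on 101 points, sign = (−1)^{101−3} = +1.

+1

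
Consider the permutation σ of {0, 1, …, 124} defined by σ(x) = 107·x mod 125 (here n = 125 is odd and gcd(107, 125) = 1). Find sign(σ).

Orbit of 43 under x↦107x: [43, 101, 57, 99, 93, 76, 7]… (length divides ord_125(107)).
π_107 has 12 disjoint cycles with lengths [20, 20, 20, 20, 20, 4, 4, 4, 4, 4, 4, 1] on {0,…,124}.
Σ(ℓ_i−1) = 125−12 = 113; sign = (−1)^113 = -1.
The Jacobi symbol (107|125) = -1 (Zolotarev) agrees.

-1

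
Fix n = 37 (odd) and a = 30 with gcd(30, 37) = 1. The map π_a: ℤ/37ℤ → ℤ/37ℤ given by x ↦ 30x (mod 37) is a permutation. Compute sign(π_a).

+1

Orbit of 26 under x↦30x: [26, 3, 16, 36, 7, 25, 10]… (length divides ord_37(30)).
3 cycles of lengths [18, 18, 1].
With 3 cycles on 37 points, sign = (−1)^{37−3} = +1.
(30|37)_J = +1 (Zolotarev's lemma cross-check).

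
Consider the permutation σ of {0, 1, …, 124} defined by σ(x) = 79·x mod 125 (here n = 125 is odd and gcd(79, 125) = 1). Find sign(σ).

Trace 89: π^k(89) = [89, 31, 74, 96, 84, 11, 119] for k=0..6.
Cycle type of π: 50×2 + 10×2 + 2×2 + 1; total 7 cycles.
7 cycles on 125: each ℓ→(−1)^(ℓ−1), product (−1)^118 = +1.
Via Zolotarev, sign(π_{79}) = (79|125) = +1.

+1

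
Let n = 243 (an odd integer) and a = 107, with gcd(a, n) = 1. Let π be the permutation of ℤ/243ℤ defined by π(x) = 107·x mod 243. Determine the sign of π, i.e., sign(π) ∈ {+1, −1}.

-1

Orbit of 26 under x↦107x: [26, 109, 242, 136, 215, 163, 188]… (length divides ord_243(107)).
Cycle type of π: 18×9 + 6×9 + 2×13 + 1; total 32 cycles.
With 32 cycles on 243 points, sign = (−1)^{243−32} = -1.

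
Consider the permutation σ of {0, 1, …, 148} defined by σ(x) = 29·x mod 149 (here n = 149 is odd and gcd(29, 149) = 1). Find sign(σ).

Start at x=33: 33 → 63 → 39 → 88 → 19 → 104 → 36 → … (one orbit).
Cycle lengths of π_29 on ℤ/149ℤ: [37, 37, 37, 37, 1]; 5 cycles in total.
n − c = 149 − 5 = 144; sign = (−1)^144 = +1.

+1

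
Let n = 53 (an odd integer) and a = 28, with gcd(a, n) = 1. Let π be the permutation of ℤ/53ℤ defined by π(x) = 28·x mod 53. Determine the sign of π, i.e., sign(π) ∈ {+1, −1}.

+1

Start at x=13: 13 → 46 → 16 → 24 → 36 → 1 → 28 → … (one orbit).
π_28 has 5 disjoint cycles with lengths [13, 13, 13, 13, 1] on {0,…,52}.
5 cycles on 53: each ℓ→(−1)^(ℓ−1), product (−1)^48 = +1.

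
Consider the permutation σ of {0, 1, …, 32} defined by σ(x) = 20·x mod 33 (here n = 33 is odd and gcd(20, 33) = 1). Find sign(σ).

-1

Trace 16: π^k(16) = [16, 23, 31, 26, 25, 5, 1] for k=0..6.
6 cycles of lengths [10, 10, 5, 5, 2, 1].
With 6 cycles on 33 points, sign = (−1)^{33−6} = -1.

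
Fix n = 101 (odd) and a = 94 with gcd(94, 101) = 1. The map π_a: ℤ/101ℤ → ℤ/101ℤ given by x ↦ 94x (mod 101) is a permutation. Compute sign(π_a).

Start at x=34: 34 → 65 → 50 → 54 → 26 → 20 → 62 → … (one orbit).
π_94 has 2 disjoint cycles with lengths [100, 1] on {0,…,100}.
2 cycles on 101: each ℓ→(−1)^(ℓ−1), product (−1)^99 = -1.
Zolotarev: (94|101) = -1, matching the cycle-count sign.

-1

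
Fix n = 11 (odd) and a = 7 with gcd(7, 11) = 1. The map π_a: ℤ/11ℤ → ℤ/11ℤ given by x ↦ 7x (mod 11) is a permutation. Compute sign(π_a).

Orbit of 6 under x↦7x: [6, 9, 8, 1, 7, 5, 2]… (length divides ord_11(7)).
Cycle lengths of π_7 on ℤ/11ℤ: [10, 1]; 2 cycles in total.
2 cycles on 11: each ℓ→(−1)^(ℓ−1), product (−1)^9 = -1.

-1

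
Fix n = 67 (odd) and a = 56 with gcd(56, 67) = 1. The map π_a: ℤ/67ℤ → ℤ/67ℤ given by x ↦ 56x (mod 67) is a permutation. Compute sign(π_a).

Orbit of 35 under x↦56x: [35, 17, 14, 47, 19, 59, 21]… (length divides ord_67(56)).
π_56 has 3 disjoint cycles with lengths [33, 33, 1] on {0,…,66}.
n − c = 67 − 3 = 64; sign = (−1)^64 = +1.
(56|67)_J = +1 (Zolotarev's lemma cross-check).

+1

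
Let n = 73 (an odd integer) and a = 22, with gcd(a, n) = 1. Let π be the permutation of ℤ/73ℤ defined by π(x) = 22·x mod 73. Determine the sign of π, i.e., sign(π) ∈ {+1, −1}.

-1

Start at x=63: 63 → 72 → 51 → 27 → 10 → 1 → 22 → … (one orbit).
Decompose π into cycles: lengths [8, 8, 8, 8, 8, 8, 8, 8, 8, 1] (10 cycles, including the fixed point 0).
n − c = 73 − 10 = 63; sign = (−1)^63 = -1.
Check: (22/73) = -1 by Zolotarev.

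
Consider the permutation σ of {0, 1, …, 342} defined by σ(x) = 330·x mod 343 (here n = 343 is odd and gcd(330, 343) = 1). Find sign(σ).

+1

Orbit of 239 under x↦330x: [239, 323, 260, 50, 36, 218, 253]… (length divides ord_343(330)).
Cycle type of π: 49×6 + 7×6 + 1×7; total 19 cycles.
sign(π) = (−1)^{n − #cycles} = (−1)^{343−19} = (−1)^324 = +1.
Zolotarev: (330|343) = +1, matching the cycle-count sign.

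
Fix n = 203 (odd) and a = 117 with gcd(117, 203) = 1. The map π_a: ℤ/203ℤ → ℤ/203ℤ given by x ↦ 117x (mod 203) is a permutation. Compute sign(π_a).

Start at x=146: 146 → 30 → 59 → 1 → 117 → 88 → 146 (one orbit).
Cycle lengths of π_117 on ℤ/203ℤ: [6, 6, 6, 6, 6, 6, 6, 6, 6, 6, 6, 6, 6, 6, 6, 6, 6, 6, 6, 6, 6, 6, 6, 6, 6, 6, 6, 6, 6, 1, 1, 1, 1, 1, 1, 1, 1, 1, 1, 1, 1, 1, 1, 1, 1, 1, 1, 1, 1, 1, 1, 1, 1, 1, 1, 1, 1, 1]; 58 cycles in total.
n − c = 203 − 58 = 145; sign = (−1)^145 = -1.
(117|203)_J = -1 (Zolotarev's lemma cross-check).

-1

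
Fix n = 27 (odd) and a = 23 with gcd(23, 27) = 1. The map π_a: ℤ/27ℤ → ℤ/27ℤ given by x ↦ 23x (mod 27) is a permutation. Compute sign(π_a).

Orbit of 4 under x↦23x: [4, 11, 10, 14, 25, 8, 22]… (length divides ord_27(23)).
Decompose π into cycles: lengths [18, 6, 2, 1] (4 cycles, including the fixed point 0).
27 − 4 = 23 transpositions; sign(π) = (−1)^23 = -1.

-1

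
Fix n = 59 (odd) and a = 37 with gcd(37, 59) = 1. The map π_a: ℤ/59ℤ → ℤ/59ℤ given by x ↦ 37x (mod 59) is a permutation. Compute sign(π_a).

-1

Start at x=26: 26 → 18 → 17 → 39 → 27 → 55 → 29 → … (one orbit).
Cycle lengths of π_37 on ℤ/59ℤ: [58, 1]; 2 cycles in total.
sign(π) = (−1)^{n − #cycles} = (−1)^{59−2} = (−1)^57 = -1.
Via Zolotarev, sign(π_{37}) = (37|59) = -1.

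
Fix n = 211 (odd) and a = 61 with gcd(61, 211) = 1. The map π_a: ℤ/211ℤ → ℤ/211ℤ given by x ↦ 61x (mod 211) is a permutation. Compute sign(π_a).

Orbit of 83 under x↦61x: [83, 210, 150, 77, 55, 190, 196]… (length divides ord_211(61)).
Cycle lengths of π_61 on ℤ/211ℤ: [30, 30, 30, 30, 30, 30, 30, 1]; 8 cycles in total.
Σ(ℓ_i−1) = 211−8 = 203; sign = (−1)^203 = -1.

-1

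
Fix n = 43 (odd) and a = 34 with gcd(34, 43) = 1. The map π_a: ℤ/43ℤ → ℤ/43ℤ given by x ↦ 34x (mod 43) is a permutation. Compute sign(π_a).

-1

Orbit of 15 under x↦34x: [15, 37, 11, 30, 31, 22, 17]… (length divides ord_43(34)).
The orbit structure of x ↦ 34x mod 43: 2 orbits of sizes [42, 1].
2 cycles on 43: each ℓ→(−1)^(ℓ−1), product (−1)^41 = -1.
(34|43)_J = -1 (Zolotarev's lemma cross-check).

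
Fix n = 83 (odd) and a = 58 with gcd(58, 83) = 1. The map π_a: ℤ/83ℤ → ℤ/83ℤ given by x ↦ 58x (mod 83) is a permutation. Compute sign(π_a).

-1

Start at x=47: 47 → 70 → 76 → 9 → 24 → 64 → 60 → … (one orbit).
π_58 has 2 disjoint cycles with lengths [82, 1] on {0,…,82}.
83 − 2 = 81 transpositions; sign(π) = (−1)^81 = -1.
The Jacobi symbol (58|83) = -1 (Zolotarev) agrees.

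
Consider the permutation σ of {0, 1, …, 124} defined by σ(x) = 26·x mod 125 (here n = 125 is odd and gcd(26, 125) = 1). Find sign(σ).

Start at x=1: 1 → 26 → 51 → 76 → 101 → 1 (one orbit).
The orbit structure of x ↦ 26x mod 125: 45 orbits of sizes [5, 5, 5, 5, 5, 5, 5, 5, 5, 5, 5, 5, 5, 5, 5, 5, 5, 5, 5, 5, 1, 1, 1, 1, 1, 1, 1, 1, 1, 1, 1, 1, 1, 1, 1, 1, 1, 1, 1, 1, 1, 1, 1, 1, 1].
With 45 cycles on 125 points, sign = (−1)^{125−45} = +1.

+1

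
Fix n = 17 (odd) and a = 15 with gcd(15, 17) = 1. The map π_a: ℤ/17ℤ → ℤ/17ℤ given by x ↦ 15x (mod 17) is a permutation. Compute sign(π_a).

Orbit of 16 under x↦15x: [16, 2, 13, 8, 1, 15, 4]… (length divides ord_17(15)).
Decompose π into cycles: lengths [8, 8, 1] (3 cycles, including the fixed point 0).
Σ(ℓ_i−1) = 17−3 = 14; sign = (−1)^14 = +1.
Via Zolotarev, sign(π_{15}) = (15|17) = +1.

+1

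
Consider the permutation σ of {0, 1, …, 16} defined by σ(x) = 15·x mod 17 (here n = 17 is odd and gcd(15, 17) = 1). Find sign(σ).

Start at x=9: 9 → 16 → 2 → 13 → 8 → 1 → 15 → … (one orbit).
3 cycles of lengths [8, 8, 1].
sign(π) = (−1)^{n − #cycles} = (−1)^{17−3} = (−1)^14 = +1.
Via Zolotarev, sign(π_{15}) = (15|17) = +1.

+1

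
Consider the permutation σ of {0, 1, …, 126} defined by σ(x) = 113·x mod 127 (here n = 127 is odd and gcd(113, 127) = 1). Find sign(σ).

Trace 71: π^k(71) = [71, 22, 73, 121, 84, 94, 81] for k=0..6.
Decompose π into cycles: lengths [63, 63, 1] (3 cycles, including the fixed point 0).
sign(π) = (−1)^{n − #cycles} = (−1)^{127−3} = (−1)^124 = +1.
Zolotarev: (113|127) = +1, matching the cycle-count sign.

+1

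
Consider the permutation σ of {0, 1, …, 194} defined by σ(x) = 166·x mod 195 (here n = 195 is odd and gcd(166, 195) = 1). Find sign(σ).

Orbit of 16 under x↦166x: [16, 121, 1, 166, 61, 181]… (length divides ord_195(166)).
45 cycles of lengths [6, 6, 6, 6, 6, 6, 6, 6, 6, 6, 6, 6, 6, 6, 6, 6, 6, 6, 6, 6, 6, 6, 6, 6, 6, 6, 6, 6, 6, 6, 1, 1, 1, 1, 1, 1, 1, 1, 1, 1, 1, 1, 1, 1, 1].
With 45 cycles on 195 points, sign = (−1)^{195−45} = +1.
(166|195)_J = +1 (Zolotarev's lemma cross-check).

+1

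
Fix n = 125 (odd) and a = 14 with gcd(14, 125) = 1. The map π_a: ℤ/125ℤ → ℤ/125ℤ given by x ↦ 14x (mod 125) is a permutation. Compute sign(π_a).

Start at x=114: 114 → 96 → 94 → 66 → 49 → 61 → 104 → … (one orbit).
7 cycles of lengths [50, 50, 10, 10, 2, 2, 1].
7 cycles on 125: each ℓ→(−1)^(ℓ−1), product (−1)^118 = +1.

+1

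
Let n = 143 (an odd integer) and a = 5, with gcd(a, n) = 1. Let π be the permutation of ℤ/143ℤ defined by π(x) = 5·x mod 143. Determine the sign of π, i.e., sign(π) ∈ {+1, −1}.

-1

Orbit of 25 under x↦5x: [25, 125, 53, 122, 38, 47, 92]… (length divides ord_143(5)).
The orbit structure of x ↦ 5x mod 143: 12 orbits of sizes [20, 20, 20, 20, 20, 20, 5, 5, 4, 4, 4, 1].
n − c = 143 − 12 = 131; sign = (−1)^131 = -1.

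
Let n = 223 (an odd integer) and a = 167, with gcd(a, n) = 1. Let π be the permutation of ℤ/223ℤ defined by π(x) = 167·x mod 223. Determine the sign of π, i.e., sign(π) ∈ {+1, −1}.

Start at x=221: 221 → 112 → 195 → 7 → 54 → 98 → 87 → … (one orbit).
Cycle lengths of π_167 on ℤ/223ℤ: [74, 74, 74, 1]; 4 cycles in total.
Σ(ℓ_i−1) = 223−4 = 219; sign = (−1)^219 = -1.

-1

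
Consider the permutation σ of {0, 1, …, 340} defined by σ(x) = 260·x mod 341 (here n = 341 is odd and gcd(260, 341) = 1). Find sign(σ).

+1

Trace 340: π^k(340) = [340, 81, 259, 163, 96, 67, 29] for k=0..6.
Decompose π into cycles: lengths [30, 30, 30, 30, 30, 30, 30, 30, 30, 30, 30, 10, 1] (13 cycles, including the fixed point 0).
sign(π) = (−1)^{n − #cycles} = (−1)^{341−13} = (−1)^328 = +1.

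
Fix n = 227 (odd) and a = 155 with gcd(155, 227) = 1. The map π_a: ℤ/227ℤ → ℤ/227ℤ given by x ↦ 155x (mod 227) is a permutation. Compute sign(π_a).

Orbit of 74 under x↦155x: [74, 120, 213, 100, 64, 159, 129]… (length divides ord_227(155)).
Cycle lengths of π_155 on ℤ/227ℤ: [113, 113, 1]; 3 cycles in total.
sign(π) = (−1)^{n − #cycles} = (−1)^{227−3} = (−1)^224 = +1.
(155|227)_J = +1 (Zolotarev's lemma cross-check).

+1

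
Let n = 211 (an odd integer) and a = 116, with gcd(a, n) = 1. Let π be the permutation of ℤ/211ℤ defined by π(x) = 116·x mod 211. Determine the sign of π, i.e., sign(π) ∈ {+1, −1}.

-1

Trace 97: π^k(97) = [97, 69, 197, 64, 39, 93, 27] for k=0..6.
2 cycles of lengths [210, 1].
Σ(ℓ_i−1) = 211−2 = 209; sign = (−1)^209 = -1.
Check: (116/211) = -1 by Zolotarev.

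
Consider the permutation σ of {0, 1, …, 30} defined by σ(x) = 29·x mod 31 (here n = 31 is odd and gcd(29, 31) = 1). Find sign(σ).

Orbit of 2 under x↦29x: [2, 27, 8, 15, 1, 29, 4]… (length divides ord_31(29)).
Cycle type of π: 10×3 + 1; total 4 cycles.
Σ(ℓ_i−1) = 31−4 = 27; sign = (−1)^27 = -1.

-1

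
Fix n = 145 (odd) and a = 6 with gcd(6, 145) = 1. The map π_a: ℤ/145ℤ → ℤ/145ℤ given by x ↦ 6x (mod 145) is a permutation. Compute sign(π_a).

+1

Start at x=111: 111 → 86 → 81 → 51 → 16 → 96 → 141 → … (one orbit).
Cycle type of π: 14×10 + 1×5; total 15 cycles.
With 15 cycles on 145 points, sign = (−1)^{145−15} = +1.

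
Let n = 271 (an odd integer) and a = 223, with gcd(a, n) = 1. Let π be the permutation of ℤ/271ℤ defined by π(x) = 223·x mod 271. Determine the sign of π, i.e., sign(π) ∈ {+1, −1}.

Orbit of 98 under x↦223x: [98, 174, 49, 87, 160, 179, 80]… (length divides ord_271(223)).
The orbit structure of x ↦ 223x mod 271: 3 orbits of sizes [135, 135, 1].
Σ(ℓ_i−1) = 271−3 = 268; sign = (−1)^268 = +1.
Zolotarev: (223|271) = +1, matching the cycle-count sign.

+1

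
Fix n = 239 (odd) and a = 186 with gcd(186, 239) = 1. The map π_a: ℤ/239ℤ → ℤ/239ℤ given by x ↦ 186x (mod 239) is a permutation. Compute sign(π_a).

Start at x=31: 31 → 30 → 83 → 142 → 122 → 226 → 211 → … (one orbit).
Cycle type of π: 119×2 + 1; total 3 cycles.
239 − 3 = 236 transpositions; sign(π) = (−1)^236 = +1.
Via Zolotarev, sign(π_{186}) = (186|239) = +1.

+1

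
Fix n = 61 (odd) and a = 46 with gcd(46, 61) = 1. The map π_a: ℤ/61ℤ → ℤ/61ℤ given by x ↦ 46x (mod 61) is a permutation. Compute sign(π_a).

Start at x=25: 25 → 52 → 13 → 49 → 58 → 45 → 57 → … (one orbit).
The orbit structure of x ↦ 46x mod 61: 3 orbits of sizes [30, 30, 1].
3 cycles on 61: each ℓ→(−1)^(ℓ−1), product (−1)^58 = +1.
The Jacobi symbol (46|61) = +1 (Zolotarev) agrees.

+1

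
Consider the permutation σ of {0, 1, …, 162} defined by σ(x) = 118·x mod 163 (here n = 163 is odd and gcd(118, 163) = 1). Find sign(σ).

+1

Trace 35: π^k(35) = [35, 55, 133, 46, 49, 77, 121] for k=0..6.
Cycle lengths of π_118 on ℤ/163ℤ: [81, 81, 1]; 3 cycles in total.
163 − 3 = 160 transpositions; sign(π) = (−1)^160 = +1.
Zolotarev: (118|163) = +1, matching the cycle-count sign.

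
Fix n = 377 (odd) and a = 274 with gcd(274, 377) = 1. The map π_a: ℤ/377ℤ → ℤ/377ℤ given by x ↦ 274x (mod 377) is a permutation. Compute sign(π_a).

Orbit of 1 under x↦274x: [1, 274, 53, 196, 170, 209, 339]… (length divides ord_377(274)).
Cycle type of π: 14×26 + 1×13; total 39 cycles.
With 39 cycles on 377 points, sign = (−1)^{377−39} = +1.

+1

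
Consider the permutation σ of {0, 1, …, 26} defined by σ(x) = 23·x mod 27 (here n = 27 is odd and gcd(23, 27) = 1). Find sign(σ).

-1

Orbit of 5 under x↦23x: [5, 7, 26, 4, 11, 10, 14]… (length divides ord_27(23)).
Decompose π into cycles: lengths [18, 6, 2, 1] (4 cycles, including the fixed point 0).
27 − 4 = 23 transpositions; sign(π) = (−1)^23 = -1.
Via Zolotarev, sign(π_{23}) = (23|27) = -1.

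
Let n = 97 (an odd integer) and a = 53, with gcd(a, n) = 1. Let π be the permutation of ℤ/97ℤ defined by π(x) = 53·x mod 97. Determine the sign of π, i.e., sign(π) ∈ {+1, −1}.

+1

Trace 18: π^k(18) = [18, 81, 25, 64, 94, 35, 12] for k=0..6.
The orbit structure of x ↦ 53x mod 97: 3 orbits of sizes [48, 48, 1].
3 cycles on 97: each ℓ→(−1)^(ℓ−1), product (−1)^94 = +1.
Zolotarev: (53|97) = +1, matching the cycle-count sign.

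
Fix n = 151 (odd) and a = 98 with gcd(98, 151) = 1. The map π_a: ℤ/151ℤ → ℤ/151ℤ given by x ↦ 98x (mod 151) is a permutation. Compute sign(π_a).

Trace 125: π^k(125) = [125, 19, 50, 68, 20, 148, 8] for k=0..6.
Cycle lengths of π_98 on ℤ/151ℤ: [25, 25, 25, 25, 25, 25, 1]; 7 cycles in total.
sign(π) = (−1)^{n − #cycles} = (−1)^{151−7} = (−1)^144 = +1.

+1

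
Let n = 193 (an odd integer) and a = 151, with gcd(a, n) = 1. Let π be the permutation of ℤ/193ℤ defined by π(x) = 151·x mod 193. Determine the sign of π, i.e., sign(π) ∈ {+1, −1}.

Start at x=69: 69 → 190 → 126 → 112 → 121 → 129 → 179 → … (one orbit).
Cycle lengths of π_151 on ℤ/193ℤ: [32, 32, 32, 32, 32, 32, 1]; 7 cycles in total.
With 7 cycles on 193 points, sign = (−1)^{193−7} = +1.
(151|193)_J = +1 (Zolotarev's lemma cross-check).

+1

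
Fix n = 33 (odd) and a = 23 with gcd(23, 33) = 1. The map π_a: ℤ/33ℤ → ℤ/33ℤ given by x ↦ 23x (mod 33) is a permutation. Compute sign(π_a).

Orbit of 1 under x↦23x: [1, 23]… (length divides ord_33(23)).
π_23 has 22 disjoint cycles with lengths [2, 2, 2, 2, 2, 2, 2, 2, 2, 2, 2, 1, 1, 1, 1, 1, 1, 1, 1, 1, 1, 1] on {0,…,32}.
33 − 22 = 11 transpositions; sign(π) = (−1)^11 = -1.
Zolotarev: (23|33) = -1, matching the cycle-count sign.

-1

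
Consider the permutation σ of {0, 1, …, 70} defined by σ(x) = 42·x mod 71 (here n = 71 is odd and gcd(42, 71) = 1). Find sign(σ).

Orbit of 36 under x↦42x: [36, 21, 30, 53, 25, 56, 9]… (length divides ord_71(42)).
π_42 has 2 disjoint cycles with lengths [70, 1] on {0,…,70}.
Σ(ℓ_i−1) = 71−2 = 69; sign = (−1)^69 = -1.
(42|71)_J = -1 (Zolotarev's lemma cross-check).

-1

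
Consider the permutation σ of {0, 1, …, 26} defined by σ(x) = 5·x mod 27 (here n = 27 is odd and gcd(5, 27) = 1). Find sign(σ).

Start at x=11: 11 → 1 → 5 → 25 → 17 → 4 → 20 → … (one orbit).
The orbit structure of x ↦ 5x mod 27: 4 orbits of sizes [18, 6, 2, 1].
27 − 4 = 23 transpositions; sign(π) = (−1)^23 = -1.

-1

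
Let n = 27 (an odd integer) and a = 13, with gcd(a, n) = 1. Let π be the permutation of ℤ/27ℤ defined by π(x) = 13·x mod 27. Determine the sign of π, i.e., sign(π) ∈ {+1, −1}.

+1

Trace 25: π^k(25) = [25, 1, 13, 7, 10, 22, 16] for k=0..6.
7 cycles of lengths [9, 9, 3, 3, 1, 1, 1].
With 7 cycles on 27 points, sign = (−1)^{27−7} = +1.
Via Zolotarev, sign(π_{13}) = (13|27) = +1.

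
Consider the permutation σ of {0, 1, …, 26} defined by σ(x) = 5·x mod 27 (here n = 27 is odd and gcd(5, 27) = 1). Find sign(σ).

Orbit of 8 under x↦5x: [8, 13, 11, 1, 5, 25, 17]… (length divides ord_27(5)).
Decompose π into cycles: lengths [18, 6, 2, 1] (4 cycles, including the fixed point 0).
27 − 4 = 23 transpositions; sign(π) = (−1)^23 = -1.

-1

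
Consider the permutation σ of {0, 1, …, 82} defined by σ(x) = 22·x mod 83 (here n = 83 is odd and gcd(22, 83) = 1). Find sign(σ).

-1

Start at x=20: 20 → 25 → 52 → 65 → 19 → 3 → 66 → … (one orbit).
Decompose π into cycles: lengths [82, 1] (2 cycles, including the fixed point 0).
n − c = 83 − 2 = 81; sign = (−1)^81 = -1.
The Jacobi symbol (22|83) = -1 (Zolotarev) agrees.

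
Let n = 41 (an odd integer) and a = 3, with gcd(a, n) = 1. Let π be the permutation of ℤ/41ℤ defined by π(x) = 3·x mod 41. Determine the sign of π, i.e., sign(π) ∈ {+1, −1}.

-1

Trace 9: π^k(9) = [9, 27, 40, 38, 32, 14, 1] for k=0..6.
Decompose π into cycles: lengths [8, 8, 8, 8, 8, 1] (6 cycles, including the fixed point 0).
n − c = 41 − 6 = 35; sign = (−1)^35 = -1.
Via Zolotarev, sign(π_{3}) = (3|41) = -1.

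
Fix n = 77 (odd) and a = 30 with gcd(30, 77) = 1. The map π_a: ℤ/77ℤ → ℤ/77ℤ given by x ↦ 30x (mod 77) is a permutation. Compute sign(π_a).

-1

Start at x=16: 16 → 18 → 1 → 30 → 53 → 50 → 37 → … (one orbit).
Cycle type of π: 30×2 + 10 + 3×2 + 1; total 6 cycles.
77 − 6 = 71 transpositions; sign(π) = (−1)^71 = -1.
Zolotarev: (30|77) = -1, matching the cycle-count sign.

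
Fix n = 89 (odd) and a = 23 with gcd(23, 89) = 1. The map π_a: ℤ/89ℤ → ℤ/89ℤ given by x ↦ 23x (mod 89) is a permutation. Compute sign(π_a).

-1

Trace 74: π^k(74) = [74, 11, 75, 34, 70, 8, 6] for k=0..6.
Decompose π into cycles: lengths [88, 1] (2 cycles, including the fixed point 0).
sign(π) = (−1)^{n − #cycles} = (−1)^{89−2} = (−1)^87 = -1.
Zolotarev: (23|89) = -1, matching the cycle-count sign.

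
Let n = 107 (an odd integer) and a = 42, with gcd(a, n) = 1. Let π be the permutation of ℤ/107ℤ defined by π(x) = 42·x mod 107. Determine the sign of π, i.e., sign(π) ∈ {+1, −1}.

Trace 83: π^k(83) = [83, 62, 36, 14, 53, 86, 81] for k=0..6.
Cycle lengths of π_42 on ℤ/107ℤ: [53, 53, 1]; 3 cycles in total.
sign(π) = (−1)^{n − #cycles} = (−1)^{107−3} = (−1)^104 = +1.
(42|107)_J = +1 (Zolotarev's lemma cross-check).

+1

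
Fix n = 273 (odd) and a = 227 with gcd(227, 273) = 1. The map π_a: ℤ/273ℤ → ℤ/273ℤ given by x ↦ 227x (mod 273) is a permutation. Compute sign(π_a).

Start at x=227: 227 → 205 → 125 → 256 → 236 → 64 → 59 → … (one orbit).
Decompose π into cycles: lengths [12, 12, 12, 12, 12, 12, 12, 12, 12, 12, 12, 12, 12, 12, 12, 12, 12, 12, 12, 12, 12, 6, 6, 6, 2, 1] (26 cycles, including the fixed point 0).
sign(π) = (−1)^{n − #cycles} = (−1)^{273−26} = (−1)^247 = -1.

-1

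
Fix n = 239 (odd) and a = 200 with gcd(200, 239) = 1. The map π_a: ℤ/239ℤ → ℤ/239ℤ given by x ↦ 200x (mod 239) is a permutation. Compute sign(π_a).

+1

Orbit of 9 under x↦200x: [9, 127, 66, 55, 6, 5, 44]… (length divides ord_239(200)).
Decompose π into cycles: lengths [119, 119, 1] (3 cycles, including the fixed point 0).
3 cycles on 239: each ℓ→(−1)^(ℓ−1), product (−1)^236 = +1.
Via Zolotarev, sign(π_{200}) = (200|239) = +1.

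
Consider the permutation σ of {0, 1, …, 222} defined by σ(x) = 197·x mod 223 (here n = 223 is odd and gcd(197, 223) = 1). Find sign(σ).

Orbit of 171 under x↦197x: [171, 14, 82, 98, 128, 17, 4]… (length divides ord_223(197)).
7 cycles of lengths [37, 37, 37, 37, 37, 37, 1].
7 cycles on 223: each ℓ→(−1)^(ℓ−1), product (−1)^216 = +1.
Check: (197/223) = +1 by Zolotarev.

+1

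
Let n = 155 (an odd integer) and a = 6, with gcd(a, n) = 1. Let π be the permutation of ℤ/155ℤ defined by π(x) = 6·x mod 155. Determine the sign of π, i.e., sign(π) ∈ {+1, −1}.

-1

Orbit of 6 under x↦6x: [6, 36, 61, 56, 26, 1]… (length divides ord_155(6)).
30 cycles of lengths [6, 6, 6, 6, 6, 6, 6, 6, 6, 6, 6, 6, 6, 6, 6, 6, 6, 6, 6, 6, 6, 6, 6, 6, 6, 1, 1, 1, 1, 1].
155 − 30 = 125 transpositions; sign(π) = (−1)^125 = -1.
Check: (6/155) = -1 by Zolotarev.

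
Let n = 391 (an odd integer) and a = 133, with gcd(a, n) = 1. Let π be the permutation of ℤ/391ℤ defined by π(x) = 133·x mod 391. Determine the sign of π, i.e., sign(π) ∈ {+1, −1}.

-1

Start at x=173: 173 → 331 → 231 → 225 → 209 → 36 → 96 → … (one orbit).
Cycle type of π: 176×2 + 16 + 11×2 + 1; total 6 cycles.
391 − 6 = 385 transpositions; sign(π) = (−1)^385 = -1.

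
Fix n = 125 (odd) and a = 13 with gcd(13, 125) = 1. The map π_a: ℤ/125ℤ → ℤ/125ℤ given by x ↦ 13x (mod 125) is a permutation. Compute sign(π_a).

-1

Trace 19: π^k(19) = [19, 122, 86, 118, 34, 67, 121] for k=0..6.
Cycle type of π: 100 + 20 + 4 + 1; total 4 cycles.
4 cycles on 125: each ℓ→(−1)^(ℓ−1), product (−1)^121 = -1.
(13|125)_J = -1 (Zolotarev's lemma cross-check).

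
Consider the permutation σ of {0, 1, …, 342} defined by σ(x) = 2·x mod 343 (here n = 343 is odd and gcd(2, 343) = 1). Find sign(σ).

Orbit of 92 under x↦2x: [92, 184, 25, 50, 100, 200, 57]… (length divides ord_343(2)).
Decompose π into cycles: lengths [147, 147, 21, 21, 3, 3, 1] (7 cycles, including the fixed point 0).
With 7 cycles on 343 points, sign = (−1)^{343−7} = +1.

+1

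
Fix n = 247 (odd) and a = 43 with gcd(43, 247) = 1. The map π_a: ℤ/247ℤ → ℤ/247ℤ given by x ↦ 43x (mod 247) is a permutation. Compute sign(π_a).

Orbit of 220 under x↦43x: [220, 74, 218, 235, 225, 42, 77]… (length divides ord_247(43)).
The orbit structure of x ↦ 43x mod 247: 17 orbits of sizes [18, 18, 18, 18, 18, 18, 18, 18, 18, 18, 18, 18, 9, 9, 6, 6, 1].
With 17 cycles on 247 points, sign = (−1)^{247−17} = +1.
Zolotarev: (43|247) = +1, matching the cycle-count sign.

+1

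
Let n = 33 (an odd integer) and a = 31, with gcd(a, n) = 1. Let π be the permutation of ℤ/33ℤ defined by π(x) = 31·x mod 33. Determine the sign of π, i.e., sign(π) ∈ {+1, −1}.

Start at x=4: 4 → 25 → 16 → 1 → 31 → 4 (one orbit).
The orbit structure of x ↦ 31x mod 33: 9 orbits of sizes [5, 5, 5, 5, 5, 5, 1, 1, 1].
9 cycles on 33: each ℓ→(−1)^(ℓ−1), product (−1)^24 = +1.

+1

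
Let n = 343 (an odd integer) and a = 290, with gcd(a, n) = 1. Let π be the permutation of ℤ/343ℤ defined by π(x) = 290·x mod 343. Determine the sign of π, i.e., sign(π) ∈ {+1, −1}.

-1

Start at x=107: 107 → 160 → 95 → 110 → 1 → 290 → 65 → … (one orbit).
π_290 has 4 disjoint cycles with lengths [294, 42, 6, 1] on {0,…,342}.
343 − 4 = 339 transpositions; sign(π) = (−1)^339 = -1.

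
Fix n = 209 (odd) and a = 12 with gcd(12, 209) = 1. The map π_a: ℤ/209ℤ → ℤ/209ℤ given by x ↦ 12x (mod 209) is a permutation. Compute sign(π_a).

-1

Orbit of 122 under x↦12x: [122, 1, 12, 144, 56, 45]… (length divides ord_209(12)).
Cycle lengths of π_12 on ℤ/209ℤ: [6, 6, 6, 6, 6, 6, 6, 6, 6, 6, 6, 6, 6, 6, 6, 6, 6, 6, 6, 6, 6, 6, 6, 6, 6, 6, 6, 6, 6, 6, 6, 6, 6, 1, 1, 1, 1, 1, 1, 1, 1, 1, 1, 1]; 44 cycles in total.
sign(π) = (−1)^{n − #cycles} = (−1)^{209−44} = (−1)^165 = -1.
The Jacobi symbol (12|209) = -1 (Zolotarev) agrees.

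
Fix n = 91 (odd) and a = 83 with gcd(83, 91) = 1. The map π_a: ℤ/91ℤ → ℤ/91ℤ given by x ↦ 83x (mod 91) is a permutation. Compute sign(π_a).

+1

Orbit of 83 under x↦83x: [83, 64, 34, 1]… (length divides ord_91(83)).
The orbit structure of x ↦ 83x mod 91: 25 orbits of sizes [4, 4, 4, 4, 4, 4, 4, 4, 4, 4, 4, 4, 4, 4, 4, 4, 4, 4, 4, 4, 4, 2, 2, 2, 1].
n − c = 91 − 25 = 66; sign = (−1)^66 = +1.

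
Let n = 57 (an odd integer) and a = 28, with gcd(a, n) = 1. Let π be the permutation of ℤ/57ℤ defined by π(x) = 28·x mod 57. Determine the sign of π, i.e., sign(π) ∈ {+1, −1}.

+1

Start at x=1: 1 → 28 → 43 → 7 → 25 → 16 → 49 → … (one orbit).
Cycle type of π: 9×6 + 1×3; total 9 cycles.
With 9 cycles on 57 points, sign = (−1)^{57−9} = +1.
(28|57)_J = +1 (Zolotarev's lemma cross-check).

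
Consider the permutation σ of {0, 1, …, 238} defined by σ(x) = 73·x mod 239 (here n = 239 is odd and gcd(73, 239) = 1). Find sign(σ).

-1

Orbit of 36 under x↦73x: [36, 238, 166, 168, 75, 217, 67]… (length divides ord_239(73)).
π_73 has 8 disjoint cycles with lengths [34, 34, 34, 34, 34, 34, 34, 1] on {0,…,238}.
239 − 8 = 231 transpositions; sign(π) = (−1)^231 = -1.
Check: (73/239) = -1 by Zolotarev.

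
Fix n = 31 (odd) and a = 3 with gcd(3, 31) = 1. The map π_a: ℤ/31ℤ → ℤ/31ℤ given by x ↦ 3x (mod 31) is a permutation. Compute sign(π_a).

-1

Orbit of 26 under x↦3x: [26, 16, 17, 20, 29, 25, 13]… (length divides ord_31(3)).
Cycle lengths of π_3 on ℤ/31ℤ: [30, 1]; 2 cycles in total.
Σ(ℓ_i−1) = 31−2 = 29; sign = (−1)^29 = -1.
Check: (3/31) = -1 by Zolotarev.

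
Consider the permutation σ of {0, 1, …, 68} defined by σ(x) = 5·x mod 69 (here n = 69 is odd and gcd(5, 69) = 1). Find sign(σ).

Orbit of 56 under x↦5x: [56, 4, 20, 31, 17, 16, 11]… (length divides ord_69(5)).
The orbit structure of x ↦ 5x mod 69: 5 orbits of sizes [22, 22, 22, 2, 1].
69 − 5 = 64 transpositions; sign(π) = (−1)^64 = +1.

+1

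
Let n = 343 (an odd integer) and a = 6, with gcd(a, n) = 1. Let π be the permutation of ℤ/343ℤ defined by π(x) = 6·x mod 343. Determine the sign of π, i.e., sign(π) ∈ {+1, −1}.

-1

Start at x=316: 316 → 181 → 57 → 342 → 337 → 307 → 127 → … (one orbit).
Cycle type of π: 98×3 + 14×3 + 2×3 + 1; total 10 cycles.
Σ(ℓ_i−1) = 343−10 = 333; sign = (−1)^333 = -1.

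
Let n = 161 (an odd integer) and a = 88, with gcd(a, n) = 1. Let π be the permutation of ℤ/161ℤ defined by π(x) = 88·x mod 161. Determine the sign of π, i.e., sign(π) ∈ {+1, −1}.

Trace 65: π^k(65) = [65, 85, 74, 72, 57, 25, 107] for k=0..6.
π_88 has 6 disjoint cycles with lengths [66, 66, 22, 3, 3, 1] on {0,…,160}.
n − c = 161 − 6 = 155; sign = (−1)^155 = -1.

-1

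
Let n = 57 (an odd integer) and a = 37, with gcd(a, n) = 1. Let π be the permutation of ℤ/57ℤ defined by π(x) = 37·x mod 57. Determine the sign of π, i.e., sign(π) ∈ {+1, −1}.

-1

Start at x=37: 37 → 1 → 37 (one orbit).
The orbit structure of x ↦ 37x mod 57: 30 orbits of sizes [2, 2, 2, 2, 2, 2, 2, 2, 2, 2, 2, 2, 2, 2, 2, 2, 2, 2, 2, 2, 2, 2, 2, 2, 2, 2, 2, 1, 1, 1].
With 30 cycles on 57 points, sign = (−1)^{57−30} = -1.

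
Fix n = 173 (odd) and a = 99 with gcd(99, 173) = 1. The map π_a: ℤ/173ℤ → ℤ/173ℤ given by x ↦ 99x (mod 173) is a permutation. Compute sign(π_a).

Orbit of 170 under x↦99x: [170, 49, 7, 1, 99, 113, 115]… (length divides ord_173(99)).
Cycle lengths of π_99 on ℤ/173ℤ: [172, 1]; 2 cycles in total.
Σ(ℓ_i−1) = 173−2 = 171; sign = (−1)^171 = -1.
Zolotarev: (99|173) = -1, matching the cycle-count sign.

-1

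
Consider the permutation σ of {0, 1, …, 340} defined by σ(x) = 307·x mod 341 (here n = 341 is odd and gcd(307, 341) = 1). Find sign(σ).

-1

Start at x=78: 78 → 76 → 144 → 219 → 56 → 142 → 287 → … (one orbit).
The orbit structure of x ↦ 307x mod 341: 18 orbits of sizes [30, 30, 30, 30, 30, 30, 30, 30, 30, 30, 15, 15, 2, 2, 2, 2, 2, 1].
341 − 18 = 323 transpositions; sign(π) = (−1)^323 = -1.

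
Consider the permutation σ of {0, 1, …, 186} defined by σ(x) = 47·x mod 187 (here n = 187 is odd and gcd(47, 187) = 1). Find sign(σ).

+1

Trace 103: π^k(103) = [103, 166, 135, 174, 137, 81, 67] for k=0..6.
π_47 has 15 disjoint cycles with lengths [20, 20, 20, 20, 20, 20, 20, 20, 5, 5, 4, 4, 4, 4, 1] on {0,…,186}.
sign(π) = (−1)^{n − #cycles} = (−1)^{187−15} = (−1)^172 = +1.
The Jacobi symbol (47|187) = +1 (Zolotarev) agrees.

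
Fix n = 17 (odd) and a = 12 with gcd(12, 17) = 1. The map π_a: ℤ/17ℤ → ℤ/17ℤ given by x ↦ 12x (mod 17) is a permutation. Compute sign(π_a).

Trace 11: π^k(11) = [11, 13, 3, 2, 7, 16, 5] for k=0..6.
The orbit structure of x ↦ 12x mod 17: 2 orbits of sizes [16, 1].
sign(π) = (−1)^{n − #cycles} = (−1)^{17−2} = (−1)^15 = -1.

-1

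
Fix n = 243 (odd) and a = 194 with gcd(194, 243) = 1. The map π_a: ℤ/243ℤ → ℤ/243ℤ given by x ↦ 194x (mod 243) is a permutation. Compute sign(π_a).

Start at x=82: 82 → 113 → 52 → 125 → 193 → 20 → 235 → … (one orbit).
Decompose π into cycles: lengths [162, 54, 18, 6, 2, 1] (6 cycles, including the fixed point 0).
243 − 6 = 237 transpositions; sign(π) = (−1)^237 = -1.

-1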